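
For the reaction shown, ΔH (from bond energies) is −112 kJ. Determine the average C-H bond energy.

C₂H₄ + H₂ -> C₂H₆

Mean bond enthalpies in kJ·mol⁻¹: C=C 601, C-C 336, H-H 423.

D(C-H) ≈ 400 kJ/mol

Let D be the C-H bond energy.
Σ(broken) = 4×D + 1×601 + 1×423 = 1024 + 4D
Σ(formed) = 1×336 + 6×D = 336 + 6D
ΔH = Σ(broken) − Σ(formed) = (1024 + 4D) − (336 + 6D) = +688 − 2D
Setting this equal to −112 kJ gives 2D = 800, so D = 400 kJ/mol.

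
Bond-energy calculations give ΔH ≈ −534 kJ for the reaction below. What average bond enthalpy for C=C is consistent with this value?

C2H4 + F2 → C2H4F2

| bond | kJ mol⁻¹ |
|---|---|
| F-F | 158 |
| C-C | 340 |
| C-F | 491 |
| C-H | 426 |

D(C=C) ≈ 630 kJ/mol

Let D be the C=C bond energy.
Σ(broken) = 4×426 + 1×D + 1×158 = 1862 + D
Σ(formed) = 1×340 + 2×491 + 4×426 = 3026
ΔH = Σ(broken) − Σ(formed) = (1862 + D) − (3026) = −1164 + D
Setting this equal to −534 kJ gives D = 630 kJ/mol.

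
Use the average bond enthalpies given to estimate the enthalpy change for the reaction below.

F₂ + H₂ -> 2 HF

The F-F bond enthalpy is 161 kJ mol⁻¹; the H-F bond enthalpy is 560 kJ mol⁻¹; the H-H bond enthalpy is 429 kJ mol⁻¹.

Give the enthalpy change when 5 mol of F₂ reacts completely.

ΔH = −2650 kJ

Bonds broken (reactants):
  F-F: 1 × 161 = 161
  H-H: 1 × 429 = 429
  Σ(broken) = 590 kJ
Bonds formed (products):
  H-F: 2 × 560 = 1120
  Σ(formed) = 1120 kJ
ΔH = Σ(broken) − Σ(formed) = 590 − 1120 = −530 kJ
For 5× the reaction as written: 5 × (−530) = −2650 kJ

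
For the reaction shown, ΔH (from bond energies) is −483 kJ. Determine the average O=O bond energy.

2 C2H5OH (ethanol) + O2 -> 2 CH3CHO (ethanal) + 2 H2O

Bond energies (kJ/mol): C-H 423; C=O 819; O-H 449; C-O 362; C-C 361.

D(O=O) ≈ 483 kJ/mol

Let D be the O=O bond energy.
Σ(broken) = 2×361 + 10×423 + 2×362 + 2×449 + 1×D = 6574 + D
Σ(formed) = 2×361 + 8×423 + 2×819 + 4×449 = 7540
ΔH = Σ(broken) − Σ(formed) = (6574 + D) − (7540) = −966 + D
Setting this equal to −483 kJ gives D = 483 kJ/mol.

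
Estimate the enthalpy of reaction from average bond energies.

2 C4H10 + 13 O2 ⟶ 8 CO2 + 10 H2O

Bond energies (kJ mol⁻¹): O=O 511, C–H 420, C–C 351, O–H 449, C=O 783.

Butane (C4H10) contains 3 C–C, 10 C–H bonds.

Bonds broken (reactants):
  C–C: 6 × 351 = 2106
  C–H: 20 × 420 = 8400
  O=O: 13 × 511 = 6643
  Σ(broken) = 17149 kJ
Bonds formed (products):
  C=O: 16 × 783 = 12528
  O–H: 20 × 449 = 8980
  Σ(formed) = 21508 kJ
ΔH = Σ(broken) − Σ(formed) = 17149 − 21508 = −4359 kJ

ΔH ≈ −4359 kJ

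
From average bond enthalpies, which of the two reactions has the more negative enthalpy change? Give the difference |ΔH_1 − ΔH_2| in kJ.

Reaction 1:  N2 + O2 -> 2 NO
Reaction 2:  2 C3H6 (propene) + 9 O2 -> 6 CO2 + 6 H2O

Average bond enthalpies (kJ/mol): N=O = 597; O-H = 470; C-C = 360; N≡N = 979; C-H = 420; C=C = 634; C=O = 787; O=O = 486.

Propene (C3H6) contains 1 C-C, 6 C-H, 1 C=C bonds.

Reaction 1:
  Bonds broken (reactants):
    N≡N: 1 × 979 = 979
    O=O: 1 × 486 = 486
    Σ(broken) = 1465 kJ
  Bonds formed (products):
    N=O: 2 × 597 = 1194
    Σ(formed) = 1194 kJ
  ΔH_1 = 1465 − 1194 = +271 kJ
Reaction 2:
  Bonds broken (reactants):
    C-C: 2 × 360 = 720
    C-H: 12 × 420 = 5040
    C=C: 2 × 634 = 1268
    O=O: 9 × 486 = 4374
    Σ(broken) = 11402 kJ
  Bonds formed (products):
    C=O: 12 × 787 = 9444
    O-H: 12 × 470 = 5640
    Σ(formed) = 15084 kJ
  ΔH_2 = 11402 − 15084 = −3682 kJ
ΔH_1 − ΔH_2 = +3953 kJ, so reaction 2 has the more negative ΔH; |ΔH_1 − ΔH_2| = 3953 kJ.

Reaction 2, by 3953 kJ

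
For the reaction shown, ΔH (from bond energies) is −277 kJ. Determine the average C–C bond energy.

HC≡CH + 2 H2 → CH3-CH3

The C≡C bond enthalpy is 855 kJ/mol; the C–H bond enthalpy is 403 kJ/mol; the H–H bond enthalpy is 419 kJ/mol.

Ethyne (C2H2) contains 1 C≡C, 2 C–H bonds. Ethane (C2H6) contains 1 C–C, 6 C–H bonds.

Let D be the C–C bond energy.
Σ(broken) = 1×855 + 2×403 + 2×419 = 2499
Σ(formed) = 1×D + 6×403 = 2418 + D
ΔH = Σ(broken) − Σ(formed) = (2499) − (2418 + D) = +81 − D
Setting this equal to −277 kJ gives D = 358 kJ/mol.

D(C–C) ≈ 358 kJ/mol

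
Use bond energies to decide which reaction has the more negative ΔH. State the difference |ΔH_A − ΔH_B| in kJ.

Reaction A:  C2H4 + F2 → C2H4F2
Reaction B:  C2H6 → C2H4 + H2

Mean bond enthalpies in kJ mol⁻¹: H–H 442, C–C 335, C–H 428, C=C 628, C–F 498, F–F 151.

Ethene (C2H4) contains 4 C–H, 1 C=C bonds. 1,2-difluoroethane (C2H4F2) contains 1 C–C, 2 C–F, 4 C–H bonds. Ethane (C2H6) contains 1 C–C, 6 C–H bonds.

Reaction A:
  Bonds broken (reactants):
    C–H: 4 × 428 = 1712
    C=C: 1 × 628 = 628
    F–F: 1 × 151 = 151
    Σ(broken) = 2491 kJ
  Bonds formed (products):
    C–C: 1 × 335 = 335
    C–F: 2 × 498 = 996
    C–H: 4 × 428 = 1712
    Σ(formed) = 3043 kJ
  ΔH_A = 2491 − 3043 = −552 kJ
Reaction B:
  Bonds broken (reactants):
    C–C: 1 × 335 = 335
    C–H: 6 × 428 = 2568
    Σ(broken) = 2903 kJ
  Bonds formed (products):
    C–H: 4 × 428 = 1712
    C=C: 1 × 628 = 628
    H–H: 1 × 442 = 442
    Σ(formed) = 2782 kJ
  ΔH_B = 2903 − 2782 = +121 kJ
ΔH_A − ΔH_B = −673 kJ, so reaction A has the more negative ΔH; |ΔH_A − ΔH_B| = 673 kJ.

Reaction A, by 673 kJ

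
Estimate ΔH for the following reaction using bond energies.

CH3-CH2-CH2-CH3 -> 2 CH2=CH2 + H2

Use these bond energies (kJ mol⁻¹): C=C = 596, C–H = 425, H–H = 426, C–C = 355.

ΔH ≈ +297 kJ

Bonds broken (reactants):
  C–C: 3 × 355 = 1065
  C–H: 10 × 425 = 4250
  Σ(broken) = 5315 kJ
Bonds formed (products):
  C–H: 8 × 425 = 3400
  C=C: 2 × 596 = 1192
  H–H: 1 × 426 = 426
  Σ(formed) = 5018 kJ
ΔH = Σ(broken) − Σ(formed) = 5315 − 5018 = +297 kJ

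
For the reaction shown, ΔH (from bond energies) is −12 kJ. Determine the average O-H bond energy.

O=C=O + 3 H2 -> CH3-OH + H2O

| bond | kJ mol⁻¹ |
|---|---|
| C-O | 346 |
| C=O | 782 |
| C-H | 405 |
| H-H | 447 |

Let D be the O-H bond energy.
Σ(broken) = 2×782 + 3×447 = 2905
Σ(formed) = 3×405 + 1×346 + 3×D = 1561 + 3D
ΔH = Σ(broken) − Σ(formed) = (2905) − (1561 + 3D) = +1344 − 3D
Setting this equal to −12 kJ gives 3D = 1356, so D = 452 kJ/mol.

D(O-H) ≈ 452 kJ/mol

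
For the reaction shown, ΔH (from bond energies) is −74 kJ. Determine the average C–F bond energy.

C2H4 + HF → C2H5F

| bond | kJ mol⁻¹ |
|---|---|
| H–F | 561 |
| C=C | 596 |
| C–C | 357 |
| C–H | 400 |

D(C–F) ≈ 474 kJ/mol

Let D be the C–F bond energy.
Σ(broken) = 4×400 + 1×596 + 1×561 = 2757
Σ(formed) = 1×357 + 1×D + 5×400 = 2357 + D
ΔH = Σ(broken) − Σ(formed) = (2757) − (2357 + D) = +400 − D
Setting this equal to −74 kJ gives D = 474 kJ/mol.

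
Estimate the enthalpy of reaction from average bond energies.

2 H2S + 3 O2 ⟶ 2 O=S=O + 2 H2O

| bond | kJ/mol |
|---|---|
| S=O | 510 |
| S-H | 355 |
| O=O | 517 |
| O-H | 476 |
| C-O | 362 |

ΔH ≈ −973 kJ

Bonds broken (reactants):
  O=O: 3 × 517 = 1551
  S-H: 4 × 355 = 1420
  Σ(broken) = 2971 kJ
Bonds formed (products):
  O-H: 4 × 476 = 1904
  S=O: 4 × 510 = 2040
  Σ(formed) = 3944 kJ
ΔH = Σ(broken) − Σ(formed) = 2971 − 3944 = −973 kJ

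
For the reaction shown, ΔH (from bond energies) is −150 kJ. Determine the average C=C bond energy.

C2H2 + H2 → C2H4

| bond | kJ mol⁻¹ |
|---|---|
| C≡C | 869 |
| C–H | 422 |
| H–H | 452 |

D(C=C) ≈ 627 kJ/mol

Let D be the C=C bond energy.
Σ(broken) = 1×869 + 2×422 + 1×452 = 2165
Σ(formed) = 4×422 + 1×D = 1688 + D
ΔH = Σ(broken) − Σ(formed) = (2165) − (1688 + D) = +477 − D
Setting this equal to −150 kJ gives D = 627 kJ/mol.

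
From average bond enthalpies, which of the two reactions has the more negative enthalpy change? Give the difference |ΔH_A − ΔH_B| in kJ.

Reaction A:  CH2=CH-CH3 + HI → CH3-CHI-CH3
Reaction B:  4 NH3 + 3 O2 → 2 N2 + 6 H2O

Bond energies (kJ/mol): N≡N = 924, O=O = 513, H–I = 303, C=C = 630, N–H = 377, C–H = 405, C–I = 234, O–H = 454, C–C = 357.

Reaction A:
  Bonds broken (reactants):
    C–C: 1 × 357 = 357
    C–H: 6 × 405 = 2430
    C=C: 1 × 630 = 630
    H–I: 1 × 303 = 303
    Σ(broken) = 3720 kJ
  Bonds formed (products):
    C–C: 2 × 357 = 714
    C–H: 7 × 405 = 2835
    C–I: 1 × 234 = 234
    Σ(formed) = 3783 kJ
  ΔH_A = 3720 − 3783 = −63 kJ
Reaction B:
  Bonds broken (reactants):
    N–H: 12 × 377 = 4524
    O=O: 3 × 513 = 1539
    Σ(broken) = 6063 kJ
  Bonds formed (products):
    N≡N: 2 × 924 = 1848
    O–H: 12 × 454 = 5448
    Σ(formed) = 7296 kJ
  ΔH_B = 6063 − 7296 = −1233 kJ
ΔH_A − ΔH_B = +1170 kJ, so reaction B has the more negative ΔH; |ΔH_A − ΔH_B| = 1170 kJ.

Reaction B, by 1170 kJ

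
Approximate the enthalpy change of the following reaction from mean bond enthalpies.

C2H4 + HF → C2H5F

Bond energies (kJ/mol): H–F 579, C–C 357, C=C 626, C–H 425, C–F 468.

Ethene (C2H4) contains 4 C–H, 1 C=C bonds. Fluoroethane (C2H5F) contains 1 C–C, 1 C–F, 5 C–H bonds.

Bonds broken (reactants):
  C–H: 4 × 425 = 1700
  C=C: 1 × 626 = 626
  H–F: 1 × 579 = 579
  Σ(broken) = 2905 kJ
Bonds formed (products):
  C–C: 1 × 357 = 357
  C–F: 1 × 468 = 468
  C–H: 5 × 425 = 2125
  Σ(formed) = 2950 kJ
ΔH = Σ(broken) − Σ(formed) = 2905 − 2950 = −45 kJ

ΔH ≈ −45 kJ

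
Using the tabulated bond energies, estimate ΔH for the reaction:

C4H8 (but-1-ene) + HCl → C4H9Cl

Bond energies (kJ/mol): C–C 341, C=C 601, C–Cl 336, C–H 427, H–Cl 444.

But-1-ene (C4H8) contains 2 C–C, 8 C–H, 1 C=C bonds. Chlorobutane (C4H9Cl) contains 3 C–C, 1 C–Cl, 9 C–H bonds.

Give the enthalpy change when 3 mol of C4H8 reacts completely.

Bonds broken (reactants):
  C–C: 2 × 341 = 682
  C–H: 8 × 427 = 3416
  C=C: 1 × 601 = 601
  H–Cl: 1 × 444 = 444
  Σ(broken) = 5143 kJ
Bonds formed (products):
  C–C: 3 × 341 = 1023
  C–Cl: 1 × 336 = 336
  C–H: 9 × 427 = 3843
  Σ(formed) = 5202 kJ
ΔH = Σ(broken) − Σ(formed) = 5143 − 5202 = −59 kJ
For 3× the reaction as written: 3 × (−59) = −177 kJ

ΔH = −177 kJ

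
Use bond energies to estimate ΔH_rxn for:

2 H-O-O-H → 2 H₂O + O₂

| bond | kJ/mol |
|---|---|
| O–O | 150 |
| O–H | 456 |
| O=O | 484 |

ΔH ≈ −184 kJ

Bonds broken (reactants):
  O–H: 4 × 456 = 1824
  O–O: 2 × 150 = 300
  Σ(broken) = 2124 kJ
Bonds formed (products):
  O–H: 4 × 456 = 1824
  O=O: 1 × 484 = 484
  Σ(formed) = 2308 kJ
ΔH = Σ(broken) − Σ(formed) = 2124 − 2308 = −184 kJ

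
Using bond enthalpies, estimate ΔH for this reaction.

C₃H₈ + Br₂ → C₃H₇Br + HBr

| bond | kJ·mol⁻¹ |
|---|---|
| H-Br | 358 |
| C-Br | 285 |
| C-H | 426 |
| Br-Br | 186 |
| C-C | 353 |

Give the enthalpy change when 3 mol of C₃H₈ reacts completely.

ΔH = −93 kJ

Bonds broken (reactants):
  Br-Br: 1 × 186 = 186
  C-C: 2 × 353 = 706
  C-H: 8 × 426 = 3408
  Σ(broken) = 4300 kJ
Bonds formed (products):
  C-Br: 1 × 285 = 285
  C-C: 2 × 353 = 706
  C-H: 7 × 426 = 2982
  H-Br: 1 × 358 = 358
  Σ(formed) = 4331 kJ
ΔH = Σ(broken) − Σ(formed) = 4300 − 4331 = −31 kJ
For 3× the reaction as written: 3 × (−31) = −93 kJ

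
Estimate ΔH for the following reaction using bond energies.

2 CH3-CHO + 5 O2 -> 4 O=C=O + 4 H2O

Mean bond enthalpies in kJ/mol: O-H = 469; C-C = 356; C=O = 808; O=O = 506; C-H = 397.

ΔH ≈ −2182 kJ

Bonds broken (reactants):
  C-C: 2 × 356 = 712
  C-H: 8 × 397 = 3176
  C=O: 2 × 808 = 1616
  O=O: 5 × 506 = 2530
  Σ(broken) = 8034 kJ
Bonds formed (products):
  C=O: 8 × 808 = 6464
  O-H: 8 × 469 = 3752
  Σ(formed) = 10216 kJ
ΔH = Σ(broken) − Σ(formed) = 8034 − 10216 = −2182 kJ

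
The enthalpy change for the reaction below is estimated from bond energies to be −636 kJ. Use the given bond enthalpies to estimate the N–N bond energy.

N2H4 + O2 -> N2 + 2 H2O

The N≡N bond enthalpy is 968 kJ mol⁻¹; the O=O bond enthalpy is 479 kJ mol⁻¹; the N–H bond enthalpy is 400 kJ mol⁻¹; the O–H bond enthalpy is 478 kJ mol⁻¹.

Let D be the N–N bond energy.
Σ(broken) = 4×400 + 1×D + 1×479 = 2079 + D
Σ(formed) = 1×968 + 4×478 = 2880
ΔH = Σ(broken) − Σ(formed) = (2079 + D) − (2880) = −801 + D
Setting this equal to −636 kJ gives D = 165 kJ/mol.

D(N–N) ≈ 165 kJ/mol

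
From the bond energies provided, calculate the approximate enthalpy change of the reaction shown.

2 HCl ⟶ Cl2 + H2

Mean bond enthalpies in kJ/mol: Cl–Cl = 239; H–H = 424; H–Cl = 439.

Bonds broken (reactants):
  H–Cl: 2 × 439 = 878
  Σ(broken) = 878 kJ
Bonds formed (products):
  Cl–Cl: 1 × 239 = 239
  H–H: 1 × 424 = 424
  Σ(formed) = 663 kJ
ΔH = Σ(broken) − Σ(formed) = 878 − 663 = +215 kJ

ΔH ≈ +215 kJ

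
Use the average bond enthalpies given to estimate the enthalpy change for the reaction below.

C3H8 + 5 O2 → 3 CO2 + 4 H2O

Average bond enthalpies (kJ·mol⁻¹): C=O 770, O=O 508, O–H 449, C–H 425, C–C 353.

ΔH ≈ −1566 kJ

Bonds broken (reactants):
  C–C: 2 × 353 = 706
  C–H: 8 × 425 = 3400
  O=O: 5 × 508 = 2540
  Σ(broken) = 6646 kJ
Bonds formed (products):
  C=O: 6 × 770 = 4620
  O–H: 8 × 449 = 3592
  Σ(formed) = 8212 kJ
ΔH = Σ(broken) − Σ(formed) = 6646 − 8212 = −1566 kJ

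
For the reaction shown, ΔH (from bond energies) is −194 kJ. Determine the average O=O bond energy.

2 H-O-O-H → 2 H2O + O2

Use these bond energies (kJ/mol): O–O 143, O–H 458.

D(O=O) ≈ 480 kJ/mol

Let D be the O=O bond energy.
Σ(broken) = 4×458 + 2×143 = 2118
Σ(formed) = 4×458 + 1×D = 1832 + D
ΔH = Σ(broken) − Σ(formed) = (2118) − (1832 + D) = +286 − D
Setting this equal to −194 kJ gives D = 480 kJ/mol.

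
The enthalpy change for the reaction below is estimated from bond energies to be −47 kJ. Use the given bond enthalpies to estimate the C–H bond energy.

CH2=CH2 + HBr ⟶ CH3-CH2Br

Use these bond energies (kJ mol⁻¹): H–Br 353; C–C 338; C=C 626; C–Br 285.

D(C–H) ≈ 403 kJ/mol

Let D be the C–H bond energy.
Σ(broken) = 4×D + 1×626 + 1×353 = 979 + 4D
Σ(formed) = 1×285 + 1×338 + 5×D = 623 + 5D
ΔH = Σ(broken) − Σ(formed) = (979 + 4D) − (623 + 5D) = +356 − D
Setting this equal to −47 kJ gives D = 403 kJ/mol.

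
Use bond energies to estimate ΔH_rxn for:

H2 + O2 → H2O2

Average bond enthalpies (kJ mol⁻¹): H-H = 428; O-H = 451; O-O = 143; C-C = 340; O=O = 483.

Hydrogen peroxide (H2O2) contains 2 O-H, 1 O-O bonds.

ΔH ≈ −134 kJ

Bonds broken (reactants):
  H-H: 1 × 428 = 428
  O=O: 1 × 483 = 483
  Σ(broken) = 911 kJ
Bonds formed (products):
  O-H: 2 × 451 = 902
  O-O: 1 × 143 = 143
  Σ(formed) = 1045 kJ
ΔH = Σ(broken) − Σ(formed) = 911 − 1045 = −134 kJ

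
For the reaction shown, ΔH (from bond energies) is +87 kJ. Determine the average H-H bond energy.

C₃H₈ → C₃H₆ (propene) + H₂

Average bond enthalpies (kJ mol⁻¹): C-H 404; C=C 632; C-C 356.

Let D be the H-H bond energy.
Σ(broken) = 2×356 + 8×404 = 3944
Σ(formed) = 1×356 + 6×404 + 1×632 + 1×D = 3412 + D
ΔH = Σ(broken) − Σ(formed) = (3944) − (3412 + D) = +532 − D
Setting this equal to +87 kJ gives D = 445 kJ/mol.

D(H-H) ≈ 445 kJ/mol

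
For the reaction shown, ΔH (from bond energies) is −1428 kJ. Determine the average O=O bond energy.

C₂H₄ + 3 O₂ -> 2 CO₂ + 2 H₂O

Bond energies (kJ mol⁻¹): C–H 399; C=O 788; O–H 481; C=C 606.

D(O=O) ≈ 482 kJ/mol

Let D be the O=O bond energy.
Σ(broken) = 4×399 + 1×606 + 3×D = 2202 + 3D
Σ(formed) = 4×788 + 4×481 = 5076
ΔH = Σ(broken) − Σ(formed) = (2202 + 3D) − (5076) = −2874 + 3D
Setting this equal to −1428 kJ gives 3D = 1446, so D = 482 kJ/mol.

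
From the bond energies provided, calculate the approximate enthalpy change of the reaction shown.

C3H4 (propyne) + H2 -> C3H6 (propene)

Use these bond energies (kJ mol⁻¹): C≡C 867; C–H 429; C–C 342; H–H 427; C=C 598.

ΔH ≈ −162 kJ

Bonds broken (reactants):
  C≡C: 1 × 867 = 867
  C–C: 1 × 342 = 342
  C–H: 4 × 429 = 1716
  H–H: 1 × 427 = 427
  Σ(broken) = 3352 kJ
Bonds formed (products):
  C–C: 1 × 342 = 342
  C–H: 6 × 429 = 2574
  C=C: 1 × 598 = 598
  Σ(formed) = 3514 kJ
ΔH = Σ(broken) − Σ(formed) = 3352 − 3514 = −162 kJ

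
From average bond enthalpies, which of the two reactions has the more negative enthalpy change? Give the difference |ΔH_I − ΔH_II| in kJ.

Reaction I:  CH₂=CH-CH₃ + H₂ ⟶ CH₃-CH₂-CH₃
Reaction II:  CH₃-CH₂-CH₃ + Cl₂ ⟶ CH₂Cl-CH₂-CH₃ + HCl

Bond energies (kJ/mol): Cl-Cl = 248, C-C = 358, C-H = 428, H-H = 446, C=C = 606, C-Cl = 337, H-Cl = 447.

Reaction I:
  Bonds broken (reactants):
    C-C: 1 × 358 = 358
    C-H: 6 × 428 = 2568
    C=C: 1 × 606 = 606
    H-H: 1 × 446 = 446
    Σ(broken) = 3978 kJ
  Bonds formed (products):
    C-C: 2 × 358 = 716
    C-H: 8 × 428 = 3424
    Σ(formed) = 4140 kJ
  ΔH_I = 3978 − 4140 = −162 kJ
Reaction II:
  Bonds broken (reactants):
    C-C: 2 × 358 = 716
    C-H: 8 × 428 = 3424
    Cl-Cl: 1 × 248 = 248
    Σ(broken) = 4388 kJ
  Bonds formed (products):
    C-C: 2 × 358 = 716
    C-Cl: 1 × 337 = 337
    C-H: 7 × 428 = 2996
    H-Cl: 1 × 447 = 447
    Σ(formed) = 4496 kJ
  ΔH_II = 4388 − 4496 = −108 kJ
ΔH_I − ΔH_II = −54 kJ, so reaction I has the more negative ΔH; |ΔH_I − ΔH_II| = 54 kJ.

Reaction I, by 54 kJ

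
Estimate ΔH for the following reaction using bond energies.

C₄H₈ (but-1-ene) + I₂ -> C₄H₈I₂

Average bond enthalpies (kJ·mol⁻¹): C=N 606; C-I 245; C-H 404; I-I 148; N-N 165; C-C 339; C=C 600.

Bonds broken (reactants):
  C-C: 2 × 339 = 678
  C-H: 8 × 404 = 3232
  C=C: 1 × 600 = 600
  I-I: 1 × 148 = 148
  Σ(broken) = 4658 kJ
Bonds formed (products):
  C-C: 3 × 339 = 1017
  C-H: 8 × 404 = 3232
  C-I: 2 × 245 = 490
  Σ(formed) = 4739 kJ
ΔH = Σ(broken) − Σ(formed) = 4658 − 4739 = −81 kJ

ΔH ≈ −81 kJ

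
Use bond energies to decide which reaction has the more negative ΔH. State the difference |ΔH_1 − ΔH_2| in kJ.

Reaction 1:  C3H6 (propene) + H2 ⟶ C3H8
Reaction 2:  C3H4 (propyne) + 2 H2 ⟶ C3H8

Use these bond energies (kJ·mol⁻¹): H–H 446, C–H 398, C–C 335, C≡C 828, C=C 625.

Reaction 1:
  Bonds broken (reactants):
    C–C: 1 × 335 = 335
    C–H: 6 × 398 = 2388
    C=C: 1 × 625 = 625
    H–H: 1 × 446 = 446
    Σ(broken) = 3794 kJ
  Bonds formed (products):
    C–C: 2 × 335 = 670
    C–H: 8 × 398 = 3184
    Σ(formed) = 3854 kJ
  ΔH_1 = 3794 − 3854 = −60 kJ
Reaction 2:
  Bonds broken (reactants):
    C≡C: 1 × 828 = 828
    C–C: 1 × 335 = 335
    C–H: 4 × 398 = 1592
    H–H: 2 × 446 = 892
    Σ(broken) = 3647 kJ
  Bonds formed (products):
    C–C: 2 × 335 = 670
    C–H: 8 × 398 = 3184
    Σ(formed) = 3854 kJ
  ΔH_2 = 3647 − 3854 = −207 kJ
ΔH_1 − ΔH_2 = +147 kJ, so reaction 2 has the more negative ΔH; |ΔH_1 − ΔH_2| = 147 kJ.

Reaction 2, by 147 kJ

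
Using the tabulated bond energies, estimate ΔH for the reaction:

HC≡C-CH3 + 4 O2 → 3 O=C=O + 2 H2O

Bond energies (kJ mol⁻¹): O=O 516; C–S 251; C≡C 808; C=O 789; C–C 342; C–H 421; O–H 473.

Bonds broken (reactants):
  C≡C: 1 × 808 = 808
  C–C: 1 × 342 = 342
  C–H: 4 × 421 = 1684
  O=O: 4 × 516 = 2064
  Σ(broken) = 4898 kJ
Bonds formed (products):
  C=O: 6 × 789 = 4734
  O–H: 4 × 473 = 1892
  Σ(formed) = 6626 kJ
ΔH = Σ(broken) − Σ(formed) = 4898 − 6626 = −1728 kJ

ΔH ≈ −1728 kJ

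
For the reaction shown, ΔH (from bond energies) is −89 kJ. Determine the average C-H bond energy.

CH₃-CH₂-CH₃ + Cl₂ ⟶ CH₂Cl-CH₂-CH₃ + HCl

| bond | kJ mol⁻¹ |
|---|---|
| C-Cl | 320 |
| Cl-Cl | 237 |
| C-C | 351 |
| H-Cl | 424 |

Let D be the C-H bond energy.
Σ(broken) = 2×351 + 8×D + 1×237 = 939 + 8D
Σ(formed) = 2×351 + 1×320 + 7×D + 1×424 = 1446 + 7D
ΔH = Σ(broken) − Σ(formed) = (939 + 8D) − (1446 + 7D) = −507 + D
Setting this equal to −89 kJ gives D = 418 kJ/mol.

D(C-H) ≈ 418 kJ/mol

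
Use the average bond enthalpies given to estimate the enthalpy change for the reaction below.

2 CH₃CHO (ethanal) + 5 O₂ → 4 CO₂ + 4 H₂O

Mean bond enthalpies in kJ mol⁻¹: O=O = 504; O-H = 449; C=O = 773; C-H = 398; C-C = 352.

Bonds broken (reactants):
  C-C: 2 × 352 = 704
  C-H: 8 × 398 = 3184
  C=O: 2 × 773 = 1546
  O=O: 5 × 504 = 2520
  Σ(broken) = 7954 kJ
Bonds formed (products):
  C=O: 8 × 773 = 6184
  O-H: 8 × 449 = 3592
  Σ(formed) = 9776 kJ
ΔH = Σ(broken) − Σ(formed) = 7954 − 9776 = −1822 kJ

ΔH ≈ −1822 kJ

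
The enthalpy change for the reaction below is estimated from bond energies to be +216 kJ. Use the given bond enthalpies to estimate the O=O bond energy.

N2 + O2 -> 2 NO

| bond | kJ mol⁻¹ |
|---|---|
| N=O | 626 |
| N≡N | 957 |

Let D be the O=O bond energy.
Σ(broken) = 1×957 + 1×D = 957 + D
Σ(formed) = 2×626 = 1252
ΔH = Σ(broken) − Σ(formed) = (957 + D) − (1252) = −295 + D
Setting this equal to +216 kJ gives D = 511 kJ/mol.

D(O=O) ≈ 511 kJ/mol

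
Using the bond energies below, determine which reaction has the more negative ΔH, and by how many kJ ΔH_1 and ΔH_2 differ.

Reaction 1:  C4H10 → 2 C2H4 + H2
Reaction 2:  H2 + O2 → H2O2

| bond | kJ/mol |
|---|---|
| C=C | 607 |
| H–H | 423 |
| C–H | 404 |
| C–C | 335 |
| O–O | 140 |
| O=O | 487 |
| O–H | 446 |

Reaction 1:
  Bonds broken (reactants):
    C–C: 3 × 335 = 1005
    C–H: 10 × 404 = 4040
    Σ(broken) = 5045 kJ
  Bonds formed (products):
    C–H: 8 × 404 = 3232
    C=C: 2 × 607 = 1214
    H–H: 1 × 423 = 423
    Σ(formed) = 4869 kJ
  ΔH_1 = 5045 − 4869 = +176 kJ
Reaction 2:
  Bonds broken (reactants):
    H–H: 1 × 423 = 423
    O=O: 1 × 487 = 487
    Σ(broken) = 910 kJ
  Bonds formed (products):
    O–H: 2 × 446 = 892
    O–O: 1 × 140 = 140
    Σ(formed) = 1032 kJ
  ΔH_2 = 910 − 1032 = −122 kJ
ΔH_1 − ΔH_2 = +298 kJ, so reaction 2 has the more negative ΔH; |ΔH_1 − ΔH_2| = 298 kJ.

Reaction 2, by 298 kJ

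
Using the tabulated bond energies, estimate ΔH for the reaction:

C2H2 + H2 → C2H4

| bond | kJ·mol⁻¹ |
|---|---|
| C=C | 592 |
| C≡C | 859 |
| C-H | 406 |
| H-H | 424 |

ΔH ≈ −121 kJ

Bonds broken (reactants):
  C≡C: 1 × 859 = 859
  C-H: 2 × 406 = 812
  H-H: 1 × 424 = 424
  Σ(broken) = 2095 kJ
Bonds formed (products):
  C-H: 4 × 406 = 1624
  C=C: 1 × 592 = 592
  Σ(formed) = 2216 kJ
ΔH = Σ(broken) − Σ(formed) = 2095 − 2216 = −121 kJ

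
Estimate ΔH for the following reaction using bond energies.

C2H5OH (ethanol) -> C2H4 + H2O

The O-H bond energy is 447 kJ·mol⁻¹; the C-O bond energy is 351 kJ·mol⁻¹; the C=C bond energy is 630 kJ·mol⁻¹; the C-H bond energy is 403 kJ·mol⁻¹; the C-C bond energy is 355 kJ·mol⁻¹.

Bonds broken (reactants):
  C-C: 1 × 355 = 355
  C-H: 5 × 403 = 2015
  C-O: 1 × 351 = 351
  O-H: 1 × 447 = 447
  Σ(broken) = 3168 kJ
Bonds formed (products):
  C-H: 4 × 403 = 1612
  C=C: 1 × 630 = 630
  O-H: 2 × 447 = 894
  Σ(formed) = 3136 kJ
ΔH = Σ(broken) − Σ(formed) = 3168 − 3136 = +32 kJ

ΔH ≈ +32 kJ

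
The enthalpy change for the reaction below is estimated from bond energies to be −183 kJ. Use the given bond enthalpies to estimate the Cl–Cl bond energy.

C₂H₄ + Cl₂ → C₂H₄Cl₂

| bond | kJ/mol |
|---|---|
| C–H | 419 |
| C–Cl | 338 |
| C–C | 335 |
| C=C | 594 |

D(Cl–Cl) ≈ 234 kJ/mol

Let D be the Cl–Cl bond energy.
Σ(broken) = 4×419 + 1×594 + 1×D = 2270 + D
Σ(formed) = 1×335 + 2×338 + 4×419 = 2687
ΔH = Σ(broken) − Σ(formed) = (2270 + D) − (2687) = −417 + D
Setting this equal to −183 kJ gives D = 234 kJ/mol.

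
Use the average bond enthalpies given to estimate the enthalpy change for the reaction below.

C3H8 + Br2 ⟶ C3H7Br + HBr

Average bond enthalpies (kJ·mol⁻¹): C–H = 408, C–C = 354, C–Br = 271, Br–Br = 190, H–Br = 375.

Bonds broken (reactants):
  Br–Br: 1 × 190 = 190
  C–C: 2 × 354 = 708
  C–H: 8 × 408 = 3264
  Σ(broken) = 4162 kJ
Bonds formed (products):
  C–Br: 1 × 271 = 271
  C–C: 2 × 354 = 708
  C–H: 7 × 408 = 2856
  H–Br: 1 × 375 = 375
  Σ(formed) = 4210 kJ
ΔH = Σ(broken) − Σ(formed) = 4162 − 4210 = −48 kJ

ΔH ≈ −48 kJ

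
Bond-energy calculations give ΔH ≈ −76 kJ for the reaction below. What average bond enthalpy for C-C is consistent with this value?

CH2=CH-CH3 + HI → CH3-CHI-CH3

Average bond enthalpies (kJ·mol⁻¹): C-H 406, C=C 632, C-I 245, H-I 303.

D(C-C) ≈ 360 kJ/mol

Let D be the C-C bond energy.
Σ(broken) = 1×D + 6×406 + 1×632 + 1×303 = 3371 + D
Σ(formed) = 2×D + 7×406 + 1×245 = 3087 + 2D
ΔH = Σ(broken) − Σ(formed) = (3371 + D) − (3087 + 2D) = +284 − D
Setting this equal to −76 kJ gives D = 360 kJ/mol.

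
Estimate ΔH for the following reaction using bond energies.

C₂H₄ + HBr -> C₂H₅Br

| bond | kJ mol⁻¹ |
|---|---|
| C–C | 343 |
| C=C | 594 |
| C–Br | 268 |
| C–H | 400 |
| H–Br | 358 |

ΔH ≈ −59 kJ

Bonds broken (reactants):
  C–H: 4 × 400 = 1600
  C=C: 1 × 594 = 594
  H–Br: 1 × 358 = 358
  Σ(broken) = 2552 kJ
Bonds formed (products):
  C–Br: 1 × 268 = 268
  C–C: 1 × 343 = 343
  C–H: 5 × 400 = 2000
  Σ(formed) = 2611 kJ
ΔH = Σ(broken) − Σ(formed) = 2552 − 2611 = −59 kJ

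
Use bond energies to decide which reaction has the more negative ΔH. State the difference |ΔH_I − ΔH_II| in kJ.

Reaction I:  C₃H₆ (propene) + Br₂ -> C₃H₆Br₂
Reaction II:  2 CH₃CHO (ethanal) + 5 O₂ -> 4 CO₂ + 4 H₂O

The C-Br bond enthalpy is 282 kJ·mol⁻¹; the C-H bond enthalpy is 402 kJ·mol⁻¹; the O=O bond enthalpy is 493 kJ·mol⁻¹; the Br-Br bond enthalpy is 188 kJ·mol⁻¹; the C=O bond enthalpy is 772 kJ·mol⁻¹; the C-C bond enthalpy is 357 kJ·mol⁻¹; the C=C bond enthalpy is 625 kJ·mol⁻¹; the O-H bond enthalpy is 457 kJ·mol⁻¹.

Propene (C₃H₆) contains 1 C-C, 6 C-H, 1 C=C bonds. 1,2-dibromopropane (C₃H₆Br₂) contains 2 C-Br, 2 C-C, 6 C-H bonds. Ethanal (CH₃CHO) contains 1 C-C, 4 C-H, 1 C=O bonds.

Reaction II, by 1785 kJ

Reaction I:
  Bonds broken (reactants):
    Br-Br: 1 × 188 = 188
    C-C: 1 × 357 = 357
    C-H: 6 × 402 = 2412
    C=C: 1 × 625 = 625
    Σ(broken) = 3582 kJ
  Bonds formed (products):
    C-Br: 2 × 282 = 564
    C-C: 2 × 357 = 714
    C-H: 6 × 402 = 2412
    Σ(formed) = 3690 kJ
  ΔH_I = 3582 − 3690 = −108 kJ
Reaction II:
  Bonds broken (reactants):
    C-C: 2 × 357 = 714
    C-H: 8 × 402 = 3216
    C=O: 2 × 772 = 1544
    O=O: 5 × 493 = 2465
    Σ(broken) = 7939 kJ
  Bonds formed (products):
    C=O: 8 × 772 = 6176
    O-H: 8 × 457 = 3656
    Σ(formed) = 9832 kJ
  ΔH_II = 7939 − 9832 = −1893 kJ
ΔH_I − ΔH_II = +1785 kJ, so reaction II has the more negative ΔH; |ΔH_I − ΔH_II| = 1785 kJ.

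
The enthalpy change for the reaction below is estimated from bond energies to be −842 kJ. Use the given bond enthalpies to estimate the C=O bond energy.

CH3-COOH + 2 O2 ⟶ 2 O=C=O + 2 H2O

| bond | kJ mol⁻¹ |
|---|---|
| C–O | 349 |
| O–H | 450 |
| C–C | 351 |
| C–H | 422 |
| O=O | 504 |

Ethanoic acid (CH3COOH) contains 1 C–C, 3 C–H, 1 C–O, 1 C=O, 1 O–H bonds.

D(C=O) ≈ 822 kJ/mol

Let D be the C=O bond energy.
Σ(broken) = 1×351 + 3×422 + 1×349 + 1×D + 1×450 + 2×504 = 3424 + D
Σ(formed) = 4×D + 4×450 = 1800 + 4D
ΔH = Σ(broken) − Σ(formed) = (3424 + D) − (1800 + 4D) = +1624 − 3D
Setting this equal to −842 kJ gives 3D = 2466, so D = 822 kJ/mol.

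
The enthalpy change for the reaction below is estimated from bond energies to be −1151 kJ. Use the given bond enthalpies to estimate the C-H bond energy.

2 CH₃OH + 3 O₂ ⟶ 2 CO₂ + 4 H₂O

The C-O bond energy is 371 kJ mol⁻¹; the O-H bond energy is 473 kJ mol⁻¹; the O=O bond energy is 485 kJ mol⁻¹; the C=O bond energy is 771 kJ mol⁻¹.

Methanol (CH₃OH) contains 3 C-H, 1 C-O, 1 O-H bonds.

D(C-H) ≈ 429 kJ/mol

Let D be the C-H bond energy.
Σ(broken) = 6×D + 2×371 + 2×473 + 3×485 = 3143 + 6D
Σ(formed) = 4×771 + 8×473 = 6868
ΔH = Σ(broken) − Σ(formed) = (3143 + 6D) − (6868) = −3725 + 6D
Setting this equal to −1151 kJ gives 6D = 2574, so D = 429 kJ/mol.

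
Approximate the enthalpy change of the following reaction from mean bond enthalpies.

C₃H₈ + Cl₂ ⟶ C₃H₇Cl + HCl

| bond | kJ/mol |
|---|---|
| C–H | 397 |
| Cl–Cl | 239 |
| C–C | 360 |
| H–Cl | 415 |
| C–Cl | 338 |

Bonds broken (reactants):
  C–C: 2 × 360 = 720
  C–H: 8 × 397 = 3176
  Cl–Cl: 1 × 239 = 239
  Σ(broken) = 4135 kJ
Bonds formed (products):
  C–C: 2 × 360 = 720
  C–Cl: 1 × 338 = 338
  C–H: 7 × 397 = 2779
  H–Cl: 1 × 415 = 415
  Σ(formed) = 4252 kJ
ΔH = Σ(broken) − Σ(formed) = 4135 − 4252 = −117 kJ

ΔH ≈ −117 kJ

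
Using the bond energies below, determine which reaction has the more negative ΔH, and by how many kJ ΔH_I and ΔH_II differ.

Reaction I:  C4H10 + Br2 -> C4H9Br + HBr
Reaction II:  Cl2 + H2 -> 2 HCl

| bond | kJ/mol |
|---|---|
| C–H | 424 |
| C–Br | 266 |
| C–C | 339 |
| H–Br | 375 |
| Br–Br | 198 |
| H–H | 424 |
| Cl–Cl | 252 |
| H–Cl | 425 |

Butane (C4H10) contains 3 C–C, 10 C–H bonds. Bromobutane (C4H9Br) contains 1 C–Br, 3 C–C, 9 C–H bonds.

Reaction II, by 155 kJ

Reaction I:
  Bonds broken (reactants):
    Br–Br: 1 × 198 = 198
    C–C: 3 × 339 = 1017
    C–H: 10 × 424 = 4240
    Σ(broken) = 5455 kJ
  Bonds formed (products):
    C–Br: 1 × 266 = 266
    C–C: 3 × 339 = 1017
    C–H: 9 × 424 = 3816
    H–Br: 1 × 375 = 375
    Σ(formed) = 5474 kJ
  ΔH_I = 5455 − 5474 = −19 kJ
Reaction II:
  Bonds broken (reactants):
    Cl–Cl: 1 × 252 = 252
    H–H: 1 × 424 = 424
    Σ(broken) = 676 kJ
  Bonds formed (products):
    H–Cl: 2 × 425 = 850
    Σ(formed) = 850 kJ
  ΔH_II = 676 − 850 = −174 kJ
ΔH_I − ΔH_II = +155 kJ, so reaction II has the more negative ΔH; |ΔH_I − ΔH_II| = 155 kJ.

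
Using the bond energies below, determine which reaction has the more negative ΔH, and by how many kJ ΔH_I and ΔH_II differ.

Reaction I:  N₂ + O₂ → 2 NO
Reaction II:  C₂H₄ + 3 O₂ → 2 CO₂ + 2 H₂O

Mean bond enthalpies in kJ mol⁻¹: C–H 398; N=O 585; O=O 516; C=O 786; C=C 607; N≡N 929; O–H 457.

Reaction II, by 1500 kJ

Reaction I:
  Bonds broken (reactants):
    N≡N: 1 × 929 = 929
    O=O: 1 × 516 = 516
    Σ(broken) = 1445 kJ
  Bonds formed (products):
    N=O: 2 × 585 = 1170
    Σ(formed) = 1170 kJ
  ΔH_I = 1445 − 1170 = +275 kJ
Reaction II:
  Bonds broken (reactants):
    C–H: 4 × 398 = 1592
    C=C: 1 × 607 = 607
    O=O: 3 × 516 = 1548
    Σ(broken) = 3747 kJ
  Bonds formed (products):
    C=O: 4 × 786 = 3144
    O–H: 4 × 457 = 1828
    Σ(formed) = 4972 kJ
  ΔH_II = 3747 − 4972 = −1225 kJ
ΔH_I − ΔH_II = +1500 kJ, so reaction II has the more negative ΔH; |ΔH_I − ΔH_II| = 1500 kJ.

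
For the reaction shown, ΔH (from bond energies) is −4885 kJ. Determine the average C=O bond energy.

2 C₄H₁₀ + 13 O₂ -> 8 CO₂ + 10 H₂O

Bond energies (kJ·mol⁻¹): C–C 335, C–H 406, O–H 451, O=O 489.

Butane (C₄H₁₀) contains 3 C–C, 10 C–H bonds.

D(C=O) ≈ 772 kJ/mol

Let D be the C=O bond energy.
Σ(broken) = 6×335 + 20×406 + 13×489 = 16487
Σ(formed) = 16×D + 20×451 = 9020 + 16D
ΔH = Σ(broken) − Σ(formed) = (16487) − (9020 + 16D) = +7467 − 16D
Setting this equal to −4885 kJ gives 16D = 12352, so D = 772 kJ/mol.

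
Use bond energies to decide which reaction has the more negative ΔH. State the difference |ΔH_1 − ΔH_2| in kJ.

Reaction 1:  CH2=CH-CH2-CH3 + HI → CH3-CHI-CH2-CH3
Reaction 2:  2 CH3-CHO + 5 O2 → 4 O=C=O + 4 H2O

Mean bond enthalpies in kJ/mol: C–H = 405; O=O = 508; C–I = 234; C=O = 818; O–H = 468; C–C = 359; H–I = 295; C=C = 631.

Reaction 2, by 2082 kJ

Reaction 1:
  Bonds broken (reactants):
    C–C: 2 × 359 = 718
    C–H: 8 × 405 = 3240
    C=C: 1 × 631 = 631
    H–I: 1 × 295 = 295
    Σ(broken) = 4884 kJ
  Bonds formed (products):
    C–C: 3 × 359 = 1077
    C–H: 9 × 405 = 3645
    C–I: 1 × 234 = 234
    Σ(formed) = 4956 kJ
  ΔH_1 = 4884 − 4956 = −72 kJ
Reaction 2:
  Bonds broken (reactants):
    C–C: 2 × 359 = 718
    C–H: 8 × 405 = 3240
    C=O: 2 × 818 = 1636
    O=O: 5 × 508 = 2540
    Σ(broken) = 8134 kJ
  Bonds formed (products):
    C=O: 8 × 818 = 6544
    O–H: 8 × 468 = 3744
    Σ(formed) = 10288 kJ
  ΔH_2 = 8134 − 10288 = −2154 kJ
ΔH_1 − ΔH_2 = +2082 kJ, so reaction 2 has the more negative ΔH; |ΔH_1 − ΔH_2| = 2082 kJ.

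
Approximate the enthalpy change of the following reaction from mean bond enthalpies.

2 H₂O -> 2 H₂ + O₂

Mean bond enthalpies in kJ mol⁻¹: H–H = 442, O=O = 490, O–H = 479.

Bonds broken (reactants):
  O–H: 4 × 479 = 1916
  Σ(broken) = 1916 kJ
Bonds formed (products):
  H–H: 2 × 442 = 884
  O=O: 1 × 490 = 490
  Σ(formed) = 1374 kJ
ΔH = Σ(broken) − Σ(formed) = 1916 − 1374 = +542 kJ

ΔH ≈ +542 kJ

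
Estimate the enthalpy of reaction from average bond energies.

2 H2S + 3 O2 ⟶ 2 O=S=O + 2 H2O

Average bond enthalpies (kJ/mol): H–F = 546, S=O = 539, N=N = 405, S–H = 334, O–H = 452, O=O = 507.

ΔH ≈ −1107 kJ

Bonds broken (reactants):
  O=O: 3 × 507 = 1521
  S–H: 4 × 334 = 1336
  Σ(broken) = 2857 kJ
Bonds formed (products):
  O–H: 4 × 452 = 1808
  S=O: 4 × 539 = 2156
  Σ(formed) = 3964 kJ
ΔH = Σ(broken) − Σ(formed) = 2857 − 3964 = −1107 kJ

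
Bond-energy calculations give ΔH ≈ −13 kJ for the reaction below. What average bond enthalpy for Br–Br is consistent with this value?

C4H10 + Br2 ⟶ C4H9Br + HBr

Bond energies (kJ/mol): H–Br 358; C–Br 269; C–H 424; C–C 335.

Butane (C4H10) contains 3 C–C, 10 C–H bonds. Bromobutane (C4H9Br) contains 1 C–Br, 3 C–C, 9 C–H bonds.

Let D be the Br–Br bond energy.
Σ(broken) = 1×D + 3×335 + 10×424 = 5245 + D
Σ(formed) = 1×269 + 3×335 + 9×424 + 1×358 = 5448
ΔH = Σ(broken) − Σ(formed) = (5245 + D) − (5448) = −203 + D
Setting this equal to −13 kJ gives D = 190 kJ/mol.

D(Br–Br) ≈ 190 kJ/mol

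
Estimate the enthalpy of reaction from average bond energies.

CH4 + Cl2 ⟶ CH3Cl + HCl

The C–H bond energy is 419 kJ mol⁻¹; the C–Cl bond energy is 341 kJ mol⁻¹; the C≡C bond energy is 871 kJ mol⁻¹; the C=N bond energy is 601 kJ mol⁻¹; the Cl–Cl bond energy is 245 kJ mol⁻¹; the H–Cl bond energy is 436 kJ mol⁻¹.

Bonds broken (reactants):
  C–H: 4 × 419 = 1676
  Cl–Cl: 1 × 245 = 245
  Σ(broken) = 1921 kJ
Bonds formed (products):
  C–Cl: 1 × 341 = 341
  C–H: 3 × 419 = 1257
  H–Cl: 1 × 436 = 436
  Σ(formed) = 2034 kJ
ΔH = Σ(broken) − Σ(formed) = 1921 − 2034 = −113 kJ

ΔH ≈ −113 kJ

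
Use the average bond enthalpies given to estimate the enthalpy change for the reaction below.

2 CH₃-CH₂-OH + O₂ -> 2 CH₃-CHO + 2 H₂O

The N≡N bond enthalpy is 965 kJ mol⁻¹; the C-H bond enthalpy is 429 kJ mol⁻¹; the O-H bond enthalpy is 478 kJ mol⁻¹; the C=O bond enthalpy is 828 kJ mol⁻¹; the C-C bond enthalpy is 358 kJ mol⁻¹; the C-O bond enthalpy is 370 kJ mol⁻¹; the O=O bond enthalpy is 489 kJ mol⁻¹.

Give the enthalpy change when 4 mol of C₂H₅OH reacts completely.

Bonds broken (reactants):
  C-C: 2 × 358 = 716
  C-H: 10 × 429 = 4290
  C-O: 2 × 370 = 740
  O-H: 2 × 478 = 956
  O=O: 1 × 489 = 489
  Σ(broken) = 7191 kJ
Bonds formed (products):
  C-C: 2 × 358 = 716
  C-H: 8 × 429 = 3432
  C=O: 2 × 828 = 1656
  O-H: 4 × 478 = 1912
  Σ(formed) = 7716 kJ
ΔH = Σ(broken) − Σ(formed) = 7191 − 7716 = −525 kJ
For 2× the reaction as written: 2 × (−525) = −1050 kJ

ΔH = −1050 kJ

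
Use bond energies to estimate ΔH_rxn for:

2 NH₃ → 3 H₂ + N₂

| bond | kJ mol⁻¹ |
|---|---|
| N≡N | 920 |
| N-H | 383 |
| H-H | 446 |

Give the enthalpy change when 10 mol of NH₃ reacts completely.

Bonds broken (reactants):
  N-H: 6 × 383 = 2298
  Σ(broken) = 2298 kJ
Bonds formed (products):
  H-H: 3 × 446 = 1338
  N≡N: 1 × 920 = 920
  Σ(formed) = 2258 kJ
ΔH = Σ(broken) − Σ(formed) = 2298 − 2258 = +40 kJ
For 5× the reaction as written: 5 × (+40) = +200 kJ

ΔH = +200 kJ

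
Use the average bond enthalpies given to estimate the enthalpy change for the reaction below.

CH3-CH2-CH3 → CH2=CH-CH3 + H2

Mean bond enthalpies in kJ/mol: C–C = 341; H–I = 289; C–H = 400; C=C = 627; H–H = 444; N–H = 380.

ΔH ≈ +70 kJ

Bonds broken (reactants):
  C–C: 2 × 341 = 682
  C–H: 8 × 400 = 3200
  Σ(broken) = 3882 kJ
Bonds formed (products):
  C–C: 1 × 341 = 341
  C–H: 6 × 400 = 2400
  C=C: 1 × 627 = 627
  H–H: 1 × 444 = 444
  Σ(formed) = 3812 kJ
ΔH = Σ(broken) − Σ(formed) = 3882 − 3812 = +70 kJ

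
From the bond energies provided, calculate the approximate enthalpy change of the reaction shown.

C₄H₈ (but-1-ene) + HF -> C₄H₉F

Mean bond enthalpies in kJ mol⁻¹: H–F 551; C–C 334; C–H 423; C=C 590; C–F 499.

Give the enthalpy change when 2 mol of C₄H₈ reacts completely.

ΔH = −230 kJ

Bonds broken (reactants):
  C–C: 2 × 334 = 668
  C–H: 8 × 423 = 3384
  C=C: 1 × 590 = 590
  H–F: 1 × 551 = 551
  Σ(broken) = 5193 kJ
Bonds formed (products):
  C–C: 3 × 334 = 1002
  C–F: 1 × 499 = 499
  C–H: 9 × 423 = 3807
  Σ(formed) = 5308 kJ
ΔH = Σ(broken) − Σ(formed) = 5193 − 5308 = −115 kJ
For 2× the reaction as written: 2 × (−115) = −230 kJ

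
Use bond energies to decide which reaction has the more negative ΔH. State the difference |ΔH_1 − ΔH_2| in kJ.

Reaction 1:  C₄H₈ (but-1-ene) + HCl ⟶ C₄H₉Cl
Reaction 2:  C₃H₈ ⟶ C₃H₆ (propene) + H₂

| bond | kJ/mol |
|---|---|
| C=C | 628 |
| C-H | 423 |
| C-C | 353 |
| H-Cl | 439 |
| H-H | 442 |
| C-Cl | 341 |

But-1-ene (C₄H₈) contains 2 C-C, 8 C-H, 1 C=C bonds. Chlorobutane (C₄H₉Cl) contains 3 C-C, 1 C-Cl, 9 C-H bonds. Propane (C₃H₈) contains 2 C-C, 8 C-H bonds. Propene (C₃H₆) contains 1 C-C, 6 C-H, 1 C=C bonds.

Reaction 1, by 179 kJ

Reaction 1:
  Bonds broken (reactants):
    C-C: 2 × 353 = 706
    C-H: 8 × 423 = 3384
    C=C: 1 × 628 = 628
    H-Cl: 1 × 439 = 439
    Σ(broken) = 5157 kJ
  Bonds formed (products):
    C-C: 3 × 353 = 1059
    C-Cl: 1 × 341 = 341
    C-H: 9 × 423 = 3807
    Σ(formed) = 5207 kJ
  ΔH_1 = 5157 − 5207 = −50 kJ
Reaction 2:
  Bonds broken (reactants):
    C-C: 2 × 353 = 706
    C-H: 8 × 423 = 3384
    Σ(broken) = 4090 kJ
  Bonds formed (products):
    C-C: 1 × 353 = 353
    C-H: 6 × 423 = 2538
    C=C: 1 × 628 = 628
    H-H: 1 × 442 = 442
    Σ(formed) = 3961 kJ
  ΔH_2 = 4090 − 3961 = +129 kJ
ΔH_1 − ΔH_2 = −179 kJ, so reaction 1 has the more negative ΔH; |ΔH_1 − ΔH_2| = 179 kJ.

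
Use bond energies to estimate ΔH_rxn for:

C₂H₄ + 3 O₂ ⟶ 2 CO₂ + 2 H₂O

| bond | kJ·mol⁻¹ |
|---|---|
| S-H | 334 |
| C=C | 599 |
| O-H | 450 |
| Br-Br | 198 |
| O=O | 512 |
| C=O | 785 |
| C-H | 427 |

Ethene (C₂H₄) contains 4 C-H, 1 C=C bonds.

Bonds broken (reactants):
  C-H: 4 × 427 = 1708
  C=C: 1 × 599 = 599
  O=O: 3 × 512 = 1536
  Σ(broken) = 3843 kJ
Bonds formed (products):
  C=O: 4 × 785 = 3140
  O-H: 4 × 450 = 1800
  Σ(formed) = 4940 kJ
ΔH = Σ(broken) − Σ(formed) = 3843 − 4940 = −1097 kJ

ΔH ≈ −1097 kJ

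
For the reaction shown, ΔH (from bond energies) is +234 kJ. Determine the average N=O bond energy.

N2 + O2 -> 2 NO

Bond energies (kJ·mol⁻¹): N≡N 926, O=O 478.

D(N=O) ≈ 585 kJ/mol

Let D be the N=O bond energy.
Σ(broken) = 1×926 + 1×478 = 1404
Σ(formed) = 2×D = 2D
ΔH = Σ(broken) − Σ(formed) = (1404) − (2D) = +1404 − 2D
Setting this equal to +234 kJ gives 2D = 1170, so D = 585 kJ/mol.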